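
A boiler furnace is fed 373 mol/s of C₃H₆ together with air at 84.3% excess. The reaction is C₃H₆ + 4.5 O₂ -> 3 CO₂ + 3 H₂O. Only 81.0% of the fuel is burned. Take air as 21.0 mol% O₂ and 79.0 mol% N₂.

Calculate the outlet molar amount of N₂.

11600 mol/s

Stoichiometric O₂ = 4.5 × 373 = 1678 mol/s; O₂ fed = 1678 × 1.843 = 3093 mol/s.
N₂ fed = 3093 × 79/21 = 11640 mol/s.
Fuel reacted = 0.81 × 373 → ξ = 302.1 mol/s.
Outlet (n = n₀ + ν ξ):
  C₃H₆: 373 − 1(302.1) = 70.87
  O₂: 3093 − 4.5(302.1) = 1734
  N₂: 11640 (inert)
  CO₂: 0 + 3(302.1) = 906.4
  H₂O: 0 + 3(302.1) = 906.4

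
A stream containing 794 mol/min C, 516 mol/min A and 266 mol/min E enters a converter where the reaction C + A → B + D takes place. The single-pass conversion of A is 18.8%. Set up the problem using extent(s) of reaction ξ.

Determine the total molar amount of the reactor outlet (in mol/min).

A reacted = 0.188 × 516 = 97.01 mol/min; ν_A = −1, so ξ = 97.01/1 = 97.01 mol/min.
Outlet amounts (n = n₀ + ν ξ):
  C: 794 − 1(97.01) = 697
  A: 516 − 1(97.01) = 419
  B: 0 + 1(97.01) = 97.01
  D: 0 + 1(97.01) = 97.01
  E: 266 (inert)
Total out = 697 + 419 + 97.01 + 97.01 + 266 = 1576 mol/min.

1580 mol/min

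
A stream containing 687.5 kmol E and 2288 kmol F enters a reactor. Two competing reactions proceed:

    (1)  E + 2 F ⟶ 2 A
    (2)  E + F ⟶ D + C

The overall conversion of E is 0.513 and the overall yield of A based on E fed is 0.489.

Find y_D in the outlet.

0.0658

Yield of A: 2ξ₁ / 687.5 = 0.489 → ξ₁ = 168.1 kmol.
Conversion of E: 1ξ₁ + 1ξ₂ = 0.513 × 687.5 = 352.7 → ξ₂ = 184.6 kmol.
Outlet amounts (n = n₀ + Σ ν·ξ):
  E: 687.5 − 1(168.1) − 1(184.6) = 334.8
  F: 2288 − 2(168.1) − 1(184.6) = 1767
  A: 0 + 2(168.1) = 336.2
  D: 0 + 1(184.6) = 184.6
  C: 0 + 1(184.6) = 184.6
Total out = 2807 kmol; y_D = 184.6 / 2807 = 0.06575.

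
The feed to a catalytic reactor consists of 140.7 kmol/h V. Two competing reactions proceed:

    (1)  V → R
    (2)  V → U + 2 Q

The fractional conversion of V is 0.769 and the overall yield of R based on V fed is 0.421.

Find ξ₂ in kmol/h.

Yield of R: 1ξ₁ / 140.7 = 0.421 → ξ₁ = 59.23 kmol/h.
Conversion of V: 1ξ₁ + 1ξ₂ = 0.769 × 140.7 = 108.2 → ξ₂ = 48.96 kmol/h.
Outlet amounts (n = n₀ + Σ ν·ξ):
  V: 140.7 − 1(59.23) − 1(48.96) = 32.5
  R: 0 + 1(59.23) = 59.23
  U: 0 + 1(48.96) = 48.96
  Q: 0 + 2(48.96) = 97.93

ξ₂ = 49 kmol/h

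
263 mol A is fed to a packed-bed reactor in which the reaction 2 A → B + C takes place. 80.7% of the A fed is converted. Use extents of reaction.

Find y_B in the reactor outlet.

0.404

A reacted = 0.807 × 263 = 212.2 mol; ν_A = −2, so ξ = 212.2/2 = 106.1 mol.
Outlet amounts (n = n₀ + ν ξ):
  A: 263 − 2(106.1) = 50.76
  B: 0 + 1(106.1) = 106.1
  C: 0 + 1(106.1) = 106.1
Total out = 263 mol; y_B = 106.1 / 263 = 0.4035.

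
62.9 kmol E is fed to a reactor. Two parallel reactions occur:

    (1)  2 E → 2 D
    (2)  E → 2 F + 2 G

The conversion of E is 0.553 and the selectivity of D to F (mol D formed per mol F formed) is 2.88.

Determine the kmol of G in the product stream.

Conversion of E: E consumed = 0.553 × 62.9 = 34.78 kmol = 2ξ₁ + 1ξ₂.
Selectivity: 2ξ₁ / (2ξ₂) = 2.88 → ξ₁ = 2.88 ξ₂.
Substitute: (2·2.88 + 1) ξ₂ = 34.78 → ξ₂ = 5.146 kmol, ξ₁ = 14.82 kmol.
Outlet amounts (n = n₀ + Σ ν·ξ):
  E: 62.9 − 2(14.82) − 1(5.146) = 28.12
  D: 0 + 2(14.82) = 29.64
  F: 0 + 2(5.146) = 10.29
  G: 0 + 2(5.146) = 10.29

10.3 kmol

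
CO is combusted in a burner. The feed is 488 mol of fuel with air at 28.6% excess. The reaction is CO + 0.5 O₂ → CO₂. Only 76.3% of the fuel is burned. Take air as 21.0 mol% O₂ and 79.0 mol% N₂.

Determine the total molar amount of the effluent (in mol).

1800 mol

Stoichiometric O₂ = 0.5 × 488 = 244 mol; O₂ fed = 244 × 1.286 = 313.8 mol.
N₂ fed = 313.8 × 79/21 = 1180 mol.
Fuel reacted = 0.763 × 488 → ξ = 372.3 mol.
Outlet (n = n₀ + ν ξ):
  CO: 488 − 1(372.3) = 115.7
  O₂: 313.8 − 0.5(372.3) = 127.6
  N₂: 1180 (inert)
  CO₂: 0 + 1(372.3) = 372.3
Total out = 115.7 + 127.6 + 1180 + 372.3 = 1796 mol.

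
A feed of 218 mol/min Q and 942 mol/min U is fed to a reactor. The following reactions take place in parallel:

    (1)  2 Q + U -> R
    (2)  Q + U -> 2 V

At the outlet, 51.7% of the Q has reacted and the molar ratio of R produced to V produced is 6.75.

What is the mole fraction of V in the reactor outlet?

Conversion of Q: Q consumed = 0.517 × 218 = 112.7 mol/min = 2ξ₁ + 1ξ₂.
Selectivity: 1ξ₁ / (2ξ₂) = 6.75 → ξ₁ = 13.5 ξ₂.
Substitute: (2·13.5 + 1) ξ₂ = 112.7 → ξ₂ = 4.025 mol/min, ξ₁ = 54.34 mol/min.
Outlet amounts (n = n₀ + Σ ν·ξ):
  Q: 218 − 2(54.34) − 1(4.025) = 105.3
  U: 942 − 1(54.34) − 1(4.025) = 883.6
  R: 0 + 1(54.34) = 54.34
  V: 0 + 2(4.025) = 8.05
Total out = 1051 mol/min; y_V = 8.05 / 1051 = 0.007657.

0.00766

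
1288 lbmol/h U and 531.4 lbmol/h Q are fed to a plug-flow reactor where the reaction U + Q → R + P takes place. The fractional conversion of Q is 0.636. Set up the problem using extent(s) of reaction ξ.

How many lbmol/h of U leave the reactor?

Q reacted = 0.636 × 531.4 = 338 lbmol/h; ν_Q = −1, so ξ = 338/1 = 338 lbmol/h.
Outlet amounts (n = n₀ + ν ξ):
  U: 1288 − 1(338) = 950
  Q: 531.4 − 1(338) = 193.4
  R: 0 + 1(338) = 338
  P: 0 + 1(338) = 338

950 lbmol/h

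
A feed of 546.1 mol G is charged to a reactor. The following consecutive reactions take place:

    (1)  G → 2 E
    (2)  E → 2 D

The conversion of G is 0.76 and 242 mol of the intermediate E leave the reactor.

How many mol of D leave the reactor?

Conversion of G: G consumed = 1ξ₁ = 0.76 × 546.1 → ξ₁ = 415 mol.
E balance: n_E = 0 + 2ξ₁ − 1ξ₂ = 242 → ξ₂ = (2·415 − 242)/1 = 588.1 mol.
Outlet amounts (n = n₀ + Σ ν·ξ):
  G: 546.1 − 1(415) = 131.1
  E: 0 + 2(415) − 1(588.1) = 242
  D: 0 + 2(588.1) = 1176

1180 mol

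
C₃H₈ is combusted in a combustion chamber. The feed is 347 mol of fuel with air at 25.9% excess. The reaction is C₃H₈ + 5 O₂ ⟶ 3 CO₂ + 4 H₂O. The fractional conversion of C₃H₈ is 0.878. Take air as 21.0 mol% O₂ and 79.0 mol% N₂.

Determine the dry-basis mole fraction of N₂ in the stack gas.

Stoichiometric O₂ = 5 × 347 = 1735 mol; O₂ fed = 1735 × 1.259 = 2184 mol.
N₂ fed = 2184 × 79/21 = 8217 mol.
Fuel reacted = 0.878 × 347 → ξ = 304.7 mol.
Outlet (n = n₀ + ν ξ):
  C₃H₈: 347 − 1(304.7) = 42.33
  O₂: 2184 − 5(304.7) = 661
  N₂: 8217 (inert)
  CO₂: 0 + 3(304.7) = 914
  H₂O: 0 + 4(304.7) = 1219
Dry total = 9835 mol; y_N₂ (dry) = 8217 / 9835 = 0.8355.

0.836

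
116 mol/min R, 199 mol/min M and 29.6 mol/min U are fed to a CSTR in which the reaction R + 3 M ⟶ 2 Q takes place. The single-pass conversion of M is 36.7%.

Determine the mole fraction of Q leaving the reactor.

0.165

M reacted = 0.367 × 199 = 73.03 mol/min; ν_M = −3, so ξ = 73.03/3 = 24.34 mol/min.
Outlet amounts (n = n₀ + ν ξ):
  R: 116 − 1(24.34) = 91.66
  M: 199 − 3(24.34) = 126
  Q: 0 + 2(24.34) = 48.69
  U: 29.6 (inert)
Total out = 295.9 mol/min; y_Q = 48.69 / 295.9 = 0.1645.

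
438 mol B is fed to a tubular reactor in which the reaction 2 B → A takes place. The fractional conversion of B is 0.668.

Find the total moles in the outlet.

B reacted = 0.668 × 438 = 292.6 mol; ν_B = −2, so ξ = 292.6/2 = 146.3 mol.
Outlet amounts (n = n₀ + ν ξ):
  B: 438 − 2(146.3) = 145.4
  A: 0 + 1(146.3) = 146.3
Total out = 145.4 + 146.3 = 291.7 mol.

292 mol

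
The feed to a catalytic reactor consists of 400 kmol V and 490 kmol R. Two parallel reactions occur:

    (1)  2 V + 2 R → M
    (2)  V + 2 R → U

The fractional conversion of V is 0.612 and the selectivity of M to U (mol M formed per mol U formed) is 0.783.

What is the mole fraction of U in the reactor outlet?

Conversion of V: V consumed = 0.612 × 400 = 244.8 kmol = 2ξ₁ + 1ξ₂.
Selectivity: 1ξ₁ / (1ξ₂) = 0.783 → ξ₁ = 0.783 ξ₂.
Substitute: (2·0.783 + 1) ξ₂ = 244.8 → ξ₂ = 95.4 kmol, ξ₁ = 74.7 kmol.
Outlet amounts (n = n₀ + Σ ν·ξ):
  V: 400 − 2(74.7) − 1(95.4) = 155.2
  R: 490 − 2(74.7) − 2(95.4) = 149.8
  M: 0 + 1(74.7) = 74.7
  U: 0 + 1(95.4) = 95.4
Total out = 475.1 kmol; y_U = 95.4 / 475.1 = 0.2008.

0.201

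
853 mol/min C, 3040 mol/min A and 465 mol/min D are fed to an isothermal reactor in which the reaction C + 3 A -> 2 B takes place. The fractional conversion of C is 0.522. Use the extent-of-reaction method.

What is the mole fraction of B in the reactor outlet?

C reacted = 0.522 × 853 = 445.3 mol/min; ν_C = −1, so ξ = 445.3/1 = 445.3 mol/min.
Outlet amounts (n = n₀ + ν ξ):
  C: 853 − 1(445.3) = 407.7
  A: 3040 − 3(445.3) = 1704
  B: 0 + 2(445.3) = 890.5
  D: 465 (inert)
Total out = 3467 mol/min; y_B = 890.5 / 3467 = 0.2568.

0.257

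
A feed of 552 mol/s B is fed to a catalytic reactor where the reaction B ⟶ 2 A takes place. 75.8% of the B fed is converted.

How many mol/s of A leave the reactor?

B reacted = 0.758 × 552 = 418.4 mol/s; ν_B = −1, so ξ = 418.4/1 = 418.4 mol/s.
Outlet amounts (n = n₀ + ν ξ):
  B: 552 − 1(418.4) = 133.6
  A: 0 + 2(418.4) = 836.8

837 mol/s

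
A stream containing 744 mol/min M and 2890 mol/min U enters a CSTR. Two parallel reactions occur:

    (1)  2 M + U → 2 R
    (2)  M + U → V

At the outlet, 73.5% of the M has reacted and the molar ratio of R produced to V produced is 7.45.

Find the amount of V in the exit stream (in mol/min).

64.7 mol/min

Conversion of M: M consumed = 0.735 × 744 = 546.8 mol/min = 2ξ₁ + 1ξ₂.
Selectivity: 2ξ₁ / (1ξ₂) = 7.45 → ξ₁ = 3.725 ξ₂.
Substitute: (2·3.725 + 1) ξ₂ = 546.8 → ξ₂ = 64.71 mol/min, ξ₁ = 241.1 mol/min.
Outlet amounts (n = n₀ + Σ ν·ξ):
  M: 744 − 2(241.1) − 1(64.71) = 197.2
  U: 2890 − 1(241.1) − 1(64.71) = 2584
  R: 0 + 2(241.1) = 482.1
  V: 0 + 1(64.71) = 64.71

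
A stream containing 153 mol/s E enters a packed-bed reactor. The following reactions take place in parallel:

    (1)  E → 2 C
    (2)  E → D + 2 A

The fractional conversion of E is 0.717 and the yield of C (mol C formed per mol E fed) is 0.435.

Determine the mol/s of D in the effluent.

Yield of C: 2ξ₁ / 153 = 0.435 → ξ₁ = 33.28 mol/s.
Conversion of E: 1ξ₁ + 1ξ₂ = 0.717 × 153 = 109.7 → ξ₂ = 76.42 mol/s.
Outlet amounts (n = n₀ + Σ ν·ξ):
  E: 153 − 1(33.28) − 1(76.42) = 43.3
  C: 0 + 2(33.28) = 66.55
  D: 0 + 1(76.42) = 76.42
  A: 0 + 2(76.42) = 152.8

76.4 mol/s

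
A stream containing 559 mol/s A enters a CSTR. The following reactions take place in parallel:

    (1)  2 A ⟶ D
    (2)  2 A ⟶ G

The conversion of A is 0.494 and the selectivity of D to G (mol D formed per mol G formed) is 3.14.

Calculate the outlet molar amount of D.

105 mol/s

Conversion of A: A consumed = 0.494 × 559 = 276.1 mol/s = 2ξ₁ + 2ξ₂.
Selectivity: 1ξ₁ / (1ξ₂) = 3.14 → ξ₁ = 3.14 ξ₂.
Substitute: (2·3.14 + 2) ξ₂ = 276.1 → ξ₂ = 33.35 mol/s, ξ₁ = 104.7 mol/s.
Outlet amounts (n = n₀ + Σ ν·ξ):
  A: 559 − 2(104.7) − 2(33.35) = 282.9
  D: 0 + 1(104.7) = 104.7
  G: 0 + 1(33.35) = 33.35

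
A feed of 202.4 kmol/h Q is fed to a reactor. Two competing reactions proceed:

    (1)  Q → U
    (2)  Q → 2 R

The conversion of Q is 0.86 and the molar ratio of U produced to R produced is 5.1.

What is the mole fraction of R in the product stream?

Conversion of Q: Q consumed = 0.86 × 202.4 = 174.1 kmol/h = 1ξ₁ + 1ξ₂.
Selectivity: 1ξ₁ / (2ξ₂) = 5.1 → ξ₁ = 10.2 ξ₂.
Substitute: (1·10.2 + 1) ξ₂ = 174.1 → ξ₂ = 15.54 kmol/h, ξ₁ = 158.5 kmol/h.
Outlet amounts (n = n₀ + Σ ν·ξ):
  Q: 202.4 − 1(158.5) − 1(15.54) = 28.34
  U: 0 + 1(158.5) = 158.5
  R: 0 + 2(15.54) = 31.08
Total out = 217.9 kmol/h; y_R = 31.08 / 217.9 = 0.1426.

0.143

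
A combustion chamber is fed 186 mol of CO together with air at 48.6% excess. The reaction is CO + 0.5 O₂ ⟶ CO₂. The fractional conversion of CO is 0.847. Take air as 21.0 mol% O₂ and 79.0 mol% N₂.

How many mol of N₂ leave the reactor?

520 mol

Stoichiometric O₂ = 0.5 × 186 = 93 mol; O₂ fed = 93 × 1.486 = 138.2 mol.
N₂ fed = 138.2 × 79/21 = 519.9 mol.
Fuel reacted = 0.847 × 186 → ξ = 157.5 mol.
Outlet (n = n₀ + ν ξ):
  CO: 186 − 1(157.5) = 28.46
  O₂: 138.2 − 0.5(157.5) = 59.43
  N₂: 519.9 (inert)
  CO₂: 0 + 1(157.5) = 157.5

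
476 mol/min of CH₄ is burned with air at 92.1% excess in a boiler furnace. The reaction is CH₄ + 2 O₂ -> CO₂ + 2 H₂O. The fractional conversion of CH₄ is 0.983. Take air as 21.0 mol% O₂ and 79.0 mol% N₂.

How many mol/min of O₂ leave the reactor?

893 mol/min

Stoichiometric O₂ = 2 × 476 = 952 mol/min; O₂ fed = 952 × 1.921 = 1829 mol/min.
N₂ fed = 1829 × 79/21 = 6880 mol/min.
Fuel reacted = 0.983 × 476 → ξ = 467.9 mol/min.
Outlet (n = n₀ + ν ξ):
  CH₄: 476 − 1(467.9) = 8.092
  O₂: 1829 − 2(467.9) = 893
  N₂: 6880 (inert)
  CO₂: 0 + 1(467.9) = 467.9
  H₂O: 0 + 2(467.9) = 935.8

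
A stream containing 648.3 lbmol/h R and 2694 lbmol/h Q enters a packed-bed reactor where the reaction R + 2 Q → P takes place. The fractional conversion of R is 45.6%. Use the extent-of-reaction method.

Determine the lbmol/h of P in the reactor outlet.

R reacted = 0.456 × 648.3 = 295.6 lbmol/h; ν_R = −1, so ξ = 295.6/1 = 295.6 lbmol/h.
Outlet amounts (n = n₀ + ν ξ):
  R: 648.3 − 1(295.6) = 352.7
  Q: 2694 − 2(295.6) = 2103
  P: 0 + 1(295.6) = 295.6

296 lbmol/h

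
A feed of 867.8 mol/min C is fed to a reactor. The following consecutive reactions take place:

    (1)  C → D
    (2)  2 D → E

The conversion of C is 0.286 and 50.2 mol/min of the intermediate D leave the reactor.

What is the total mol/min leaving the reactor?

769 mol/min

Conversion of C: C consumed = 1ξ₁ = 0.286 × 867.8 → ξ₁ = 248.2 mol/min.
D balance: n_D = 0 + 1ξ₁ − 2ξ₂ = 50.2 → ξ₂ = (1·248.2 − 50.2)/2 = 99 mol/min.
Outlet amounts (n = n₀ + Σ ν·ξ):
  C: 867.8 − 1(248.2) = 619.6
  D: 0 + 1(248.2) − 2(99) = 50.2
  E: 0 + 1(99) = 99
Total out = 619.6 + 50.2 + 99 = 768.8 mol/min.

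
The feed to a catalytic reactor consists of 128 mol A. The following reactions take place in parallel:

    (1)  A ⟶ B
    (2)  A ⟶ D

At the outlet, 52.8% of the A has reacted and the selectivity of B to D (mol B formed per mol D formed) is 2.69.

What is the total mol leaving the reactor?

128 mol

Conversion of A: A consumed = 0.528 × 128 = 67.58 mol = 1ξ₁ + 1ξ₂.
Selectivity: 1ξ₁ / (1ξ₂) = 2.69 → ξ₁ = 2.69 ξ₂.
Substitute: (1·2.69 + 1) ξ₂ = 67.58 → ξ₂ = 18.32 mol, ξ₁ = 49.27 mol.
Outlet amounts (n = n₀ + Σ ν·ξ):
  A: 128 − 1(49.27) − 1(18.32) = 60.42
  B: 0 + 1(49.27) = 49.27
  D: 0 + 1(18.32) = 18.32
Total out = 60.42 + 49.27 + 18.32 = 128 mol.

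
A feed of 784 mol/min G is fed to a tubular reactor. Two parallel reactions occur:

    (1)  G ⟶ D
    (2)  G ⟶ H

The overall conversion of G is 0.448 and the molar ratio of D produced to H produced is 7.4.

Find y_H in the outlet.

0.0533

Conversion of G: G consumed = 0.448 × 784 = 351.2 mol/min = 1ξ₁ + 1ξ₂.
Selectivity: 1ξ₁ / (1ξ₂) = 7.4 → ξ₁ = 7.4 ξ₂.
Substitute: (1·7.4 + 1) ξ₂ = 351.2 → ξ₂ = 41.81 mol/min, ξ₁ = 309.4 mol/min.
Outlet amounts (n = n₀ + Σ ν·ξ):
  G: 784 − 1(309.4) − 1(41.81) = 432.8
  D: 0 + 1(309.4) = 309.4
  H: 0 + 1(41.81) = 41.81
Total out = 784 mol/min; y_H = 41.81 / 784 = 0.05333.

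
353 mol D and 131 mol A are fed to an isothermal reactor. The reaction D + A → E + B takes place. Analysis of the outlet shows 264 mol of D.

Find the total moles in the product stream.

484 mol

For D: n = n₀ − 1ξ → 264 = 353 − 1ξ, giving ξ = 89 mol.
Outlet amounts (n = n₀ + ν ξ):
  D: 353 − 1(89) = 264
  A: 131 − 1(89) = 42
  E: 0 + 1(89) = 89
  B: 0 + 1(89) = 89
Total out = 264 + 42 + 89 + 89 = 484 mol.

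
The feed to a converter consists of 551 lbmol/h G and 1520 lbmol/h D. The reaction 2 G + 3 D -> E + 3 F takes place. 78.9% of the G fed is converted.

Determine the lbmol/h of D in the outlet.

G reacted = 0.789 × 551 = 434.7 lbmol/h; ν_G = −2, so ξ = 434.7/2 = 217.4 lbmol/h.
Outlet amounts (n = n₀ + ν ξ):
  G: 551 − 2(217.4) = 116.3
  D: 1520 − 3(217.4) = 867.9
  E: 0 + 1(217.4) = 217.4
  F: 0 + 3(217.4) = 652.1

868 lbmol/h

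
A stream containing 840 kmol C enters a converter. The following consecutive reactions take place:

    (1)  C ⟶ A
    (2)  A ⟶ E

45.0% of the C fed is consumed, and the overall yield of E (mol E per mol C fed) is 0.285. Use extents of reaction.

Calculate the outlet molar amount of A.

139 kmol

Conversion of C: C consumed = 1ξ₁ = 0.45 × 840 → ξ₁ = 378 kmol.
Yield of E: 1ξ₂ / 840 = 0.285 → ξ₂ = 239.4 kmol.
Outlet amounts (n = n₀ + Σ ν·ξ):
  C: 840 − 1(378) = 462
  A: 0 + 1(378) − 1(239.4) = 138.6
  E: 0 + 1(239.4) = 239.4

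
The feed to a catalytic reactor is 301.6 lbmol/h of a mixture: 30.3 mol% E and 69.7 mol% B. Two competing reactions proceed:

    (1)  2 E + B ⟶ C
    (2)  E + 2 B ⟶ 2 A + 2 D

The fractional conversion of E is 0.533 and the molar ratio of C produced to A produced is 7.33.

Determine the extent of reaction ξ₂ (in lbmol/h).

Conversion of E: E consumed = 0.533 × 91.38 = 48.71 lbmol/h = 2ξ₁ + 1ξ₂.
Selectivity: 1ξ₁ / (2ξ₂) = 7.33 → ξ₁ = 14.66 ξ₂.
Substitute: (2·14.66 + 1) ξ₂ = 48.71 → ξ₂ = 1.606 lbmol/h, ξ₁ = 23.55 lbmol/h.
Outlet amounts (n = n₀ + Σ ν·ξ):
  E: 91.38 − 2(23.55) − 1(1.606) = 42.68
  B: 210.2 − 1(23.55) − 2(1.606) = 183.5
  C: 0 + 1(23.55) = 23.55
  A: 0 + 2(1.606) = 3.213
  D: 0 + 2(1.606) = 3.213

ξ₂ = 1.61 lbmol/h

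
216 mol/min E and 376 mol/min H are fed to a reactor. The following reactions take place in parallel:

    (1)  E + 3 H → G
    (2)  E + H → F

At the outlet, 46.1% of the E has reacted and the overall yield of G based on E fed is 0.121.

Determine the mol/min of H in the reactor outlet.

Yield of G: 1ξ₁ / 216 = 0.121 → ξ₁ = 26.14 mol/min.
Conversion of E: 1ξ₁ + 1ξ₂ = 0.461 × 216 = 99.58 → ξ₂ = 73.44 mol/min.
Outlet amounts (n = n₀ + Σ ν·ξ):
  E: 216 − 1(26.14) − 1(73.44) = 116.4
  H: 376 − 3(26.14) − 1(73.44) = 224.2
  G: 0 + 1(26.14) = 26.14
  F: 0 + 1(73.44) = 73.44

224 mol/min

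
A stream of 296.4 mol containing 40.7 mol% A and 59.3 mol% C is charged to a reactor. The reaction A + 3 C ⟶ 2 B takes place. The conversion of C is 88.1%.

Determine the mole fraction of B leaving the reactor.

0.534

C reacted = 0.881 × 175.8 = 154.8 mol; ν_C = −3, so ξ = 154.8/3 = 51.62 mol.
Outlet amounts (n = n₀ + ν ξ):
  A: 120.6 − 1(51.62) = 69.02
  C: 175.8 − 3(51.62) = 20.92
  B: 0 + 2(51.62) = 103.2
Total out = 193.2 mol; y_B = 103.2 / 193.2 = 0.5344.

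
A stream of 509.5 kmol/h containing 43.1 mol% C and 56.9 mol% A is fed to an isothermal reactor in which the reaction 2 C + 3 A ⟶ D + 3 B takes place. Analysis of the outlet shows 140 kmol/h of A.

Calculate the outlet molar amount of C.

For A: n = n₀ − 3ξ → 140 = 289.9 − 3ξ, giving ξ = 49.97 kmol/h.
Outlet amounts (n = n₀ + ν ξ):
  C: 219.6 − 2(49.97) = 119.7
  A: 289.9 − 3(49.97) = 140
  D: 0 + 1(49.97) = 49.97
  B: 0 + 3(49.97) = 149.9

120 kmol/h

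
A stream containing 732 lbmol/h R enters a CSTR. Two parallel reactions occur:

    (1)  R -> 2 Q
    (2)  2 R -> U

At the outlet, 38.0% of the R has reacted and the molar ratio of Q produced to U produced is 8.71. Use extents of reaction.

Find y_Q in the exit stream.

Conversion of R: R consumed = 0.38 × 732 = 278.2 lbmol/h = 1ξ₁ + 2ξ₂.
Selectivity: 2ξ₁ / (1ξ₂) = 8.71 → ξ₁ = 4.355 ξ₂.
Substitute: (1·4.355 + 2) ξ₂ = 278.2 → ξ₂ = 43.77 lbmol/h, ξ₁ = 190.6 lbmol/h.
Outlet amounts (n = n₀ + Σ ν·ξ):
  R: 732 − 1(190.6) − 2(43.77) = 453.8
  Q: 0 + 2(190.6) = 381.2
  U: 0 + 1(43.77) = 43.77
Total out = 878.8 lbmol/h; y_Q = 381.2 / 878.8 = 0.4338.

0.434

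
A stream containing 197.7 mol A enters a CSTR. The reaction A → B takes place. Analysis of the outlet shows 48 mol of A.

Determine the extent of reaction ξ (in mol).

ξ = 150 mol

For A: n = n₀ − 1ξ → 48 = 197.7 − 1ξ, giving ξ = 149.7 mol.
Outlet amounts (n = n₀ + ν ξ):
  A: 197.7 − 1(149.7) = 48
  B: 0 + 1(149.7) = 149.7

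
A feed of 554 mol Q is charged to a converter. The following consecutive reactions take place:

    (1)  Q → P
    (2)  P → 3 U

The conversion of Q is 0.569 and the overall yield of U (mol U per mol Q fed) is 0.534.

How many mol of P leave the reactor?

217 mol

Conversion of Q: Q consumed = 1ξ₁ = 0.569 × 554 → ξ₁ = 315.2 mol.
Yield of U: 3ξ₂ / 554 = 0.534 → ξ₂ = 98.61 mol.
Outlet amounts (n = n₀ + Σ ν·ξ):
  Q: 554 − 1(315.2) = 238.8
  P: 0 + 1(315.2) − 1(98.61) = 216.6
  U: 0 + 3(98.61) = 295.8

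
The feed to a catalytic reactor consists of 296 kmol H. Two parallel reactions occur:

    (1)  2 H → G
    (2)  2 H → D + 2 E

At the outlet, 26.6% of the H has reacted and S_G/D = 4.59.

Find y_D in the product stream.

Conversion of H: H consumed = 0.266 × 296 = 78.74 kmol = 2ξ₁ + 2ξ₂.
Selectivity: 1ξ₁ / (1ξ₂) = 4.59 → ξ₁ = 4.59 ξ₂.
Substitute: (2·4.59 + 2) ξ₂ = 78.74 → ξ₂ = 7.043 kmol, ξ₁ = 32.33 kmol.
Outlet amounts (n = n₀ + Σ ν·ξ):
  H: 296 − 2(32.33) − 2(7.043) = 217.3
  G: 0 + 1(32.33) = 32.33
  D: 0 + 1(7.043) = 7.043
  E: 0 + 2(7.043) = 14.09
Total out = 270.7 kmol; y_D = 7.043 / 270.7 = 0.02601.

0.026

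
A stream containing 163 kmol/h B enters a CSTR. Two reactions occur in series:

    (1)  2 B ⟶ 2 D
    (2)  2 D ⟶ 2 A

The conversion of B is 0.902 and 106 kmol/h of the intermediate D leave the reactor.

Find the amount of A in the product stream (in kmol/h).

Conversion of B: B consumed = 2ξ₁ = 0.902 × 163 → ξ₁ = 73.51 kmol/h.
D balance: n_D = 0 + 2ξ₁ − 2ξ₂ = 106 → ξ₂ = (2·73.51 − 106)/2 = 20.51 kmol/h.
Outlet amounts (n = n₀ + Σ ν·ξ):
  B: 163 − 2(73.51) = 15.97
  D: 0 + 2(73.51) − 2(20.51) = 106
  A: 0 + 2(20.51) = 41.03

41 kmol/h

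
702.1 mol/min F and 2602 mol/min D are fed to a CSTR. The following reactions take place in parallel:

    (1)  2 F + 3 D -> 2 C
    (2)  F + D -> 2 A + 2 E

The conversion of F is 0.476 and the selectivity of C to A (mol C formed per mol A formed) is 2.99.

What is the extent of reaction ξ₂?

Conversion of F: F consumed = 0.476 × 702.1 = 334.2 mol/min = 2ξ₁ + 1ξ₂.
Selectivity: 2ξ₁ / (2ξ₂) = 2.99 → ξ₁ = 2.99 ξ₂.
Substitute: (2·2.99 + 1) ξ₂ = 334.2 → ξ₂ = 47.88 mol/min, ξ₁ = 143.2 mol/min.
Outlet amounts (n = n₀ + Σ ν·ξ):
  F: 702.1 − 2(143.2) − 1(47.88) = 367.9
  D: 2602 − 3(143.2) − 1(47.88) = 2125
  C: 0 + 2(143.2) = 286.3
  A: 0 + 2(47.88) = 95.76
  E: 0 + 2(47.88) = 95.76

ξ₂ = 47.9 mol/min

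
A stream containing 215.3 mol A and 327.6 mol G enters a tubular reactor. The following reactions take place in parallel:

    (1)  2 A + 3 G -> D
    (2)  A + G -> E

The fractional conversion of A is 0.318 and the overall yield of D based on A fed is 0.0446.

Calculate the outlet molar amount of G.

Yield of D: 1ξ₁ / 215.3 = 0.0446 → ξ₁ = 9.602 mol.
Conversion of A: 2ξ₁ + 1ξ₂ = 0.318 × 215.3 = 68.47 → ξ₂ = 49.26 mol.
Outlet amounts (n = n₀ + Σ ν·ξ):
  A: 215.3 − 2(9.602) − 1(49.26) = 146.8
  G: 327.6 − 3(9.602) − 1(49.26) = 249.5
  D: 0 + 1(9.602) = 9.602
  E: 0 + 1(49.26) = 49.26

250 mol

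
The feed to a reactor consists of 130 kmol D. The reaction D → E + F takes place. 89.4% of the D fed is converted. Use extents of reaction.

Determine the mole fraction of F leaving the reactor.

D reacted = 0.894 × 130 = 116.2 kmol; ν_D = −1, so ξ = 116.2/1 = 116.2 kmol.
Outlet amounts (n = n₀ + ν ξ):
  D: 130 − 1(116.2) = 13.78
  E: 0 + 1(116.2) = 116.2
  F: 0 + 1(116.2) = 116.2
Total out = 246.2 kmol; y_F = 116.2 / 246.2 = 0.472.

0.472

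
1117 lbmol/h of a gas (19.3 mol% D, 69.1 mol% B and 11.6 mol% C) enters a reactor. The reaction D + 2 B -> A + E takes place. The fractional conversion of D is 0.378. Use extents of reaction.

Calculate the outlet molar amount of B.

609 lbmol/h

D reacted = 0.378 × 215.6 = 81.49 lbmol/h; ν_D = −1, so ξ = 81.49/1 = 81.49 lbmol/h.
Outlet amounts (n = n₀ + ν ξ):
  D: 215.6 − 1(81.49) = 134.1
  B: 771.8 − 2(81.49) = 608.9
  A: 0 + 1(81.49) = 81.49
  E: 0 + 1(81.49) = 81.49
  C: 129.6 (inert)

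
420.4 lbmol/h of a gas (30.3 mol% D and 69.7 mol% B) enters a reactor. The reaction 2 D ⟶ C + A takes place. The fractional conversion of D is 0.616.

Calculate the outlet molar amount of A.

39.2 lbmol/h

D reacted = 0.616 × 127.4 = 78.47 lbmol/h; ν_D = −2, so ξ = 78.47/2 = 39.23 lbmol/h.
Outlet amounts (n = n₀ + ν ξ):
  D: 127.4 − 2(39.23) = 48.91
  C: 0 + 1(39.23) = 39.23
  A: 0 + 1(39.23) = 39.23
  B: 293 (inert)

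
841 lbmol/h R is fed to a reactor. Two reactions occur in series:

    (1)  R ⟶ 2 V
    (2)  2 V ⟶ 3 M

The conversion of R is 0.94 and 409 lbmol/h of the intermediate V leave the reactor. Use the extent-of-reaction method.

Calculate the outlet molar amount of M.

1760 lbmol/h

Conversion of R: R consumed = 1ξ₁ = 0.94 × 841 → ξ₁ = 790.5 lbmol/h.
V balance: n_V = 0 + 2ξ₁ − 2ξ₂ = 409 → ξ₂ = (2·790.5 − 409)/2 = 586 lbmol/h.
Outlet amounts (n = n₀ + Σ ν·ξ):
  R: 841 − 1(790.5) = 50.46
  V: 0 + 2(790.5) − 2(586) = 409
  M: 0 + 3(586) = 1758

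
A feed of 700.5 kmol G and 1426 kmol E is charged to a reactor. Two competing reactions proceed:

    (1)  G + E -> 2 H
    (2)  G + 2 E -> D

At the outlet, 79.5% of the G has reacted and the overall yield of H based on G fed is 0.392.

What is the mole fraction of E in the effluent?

0.349

Yield of H: 2ξ₁ / 700.5 = 0.392 → ξ₁ = 137.3 kmol.
Conversion of G: 1ξ₁ + 1ξ₂ = 0.795 × 700.5 = 556.9 → ξ₂ = 419.6 kmol.
Outlet amounts (n = n₀ + Σ ν·ξ):
  G: 700.5 − 1(137.3) − 1(419.6) = 143.6
  E: 1426 − 1(137.3) − 2(419.6) = 449.5
  H: 0 + 2(137.3) = 274.6
  D: 0 + 1(419.6) = 419.6
Total out = 1287 kmol; y_E = 449.5 / 1287 = 0.3492.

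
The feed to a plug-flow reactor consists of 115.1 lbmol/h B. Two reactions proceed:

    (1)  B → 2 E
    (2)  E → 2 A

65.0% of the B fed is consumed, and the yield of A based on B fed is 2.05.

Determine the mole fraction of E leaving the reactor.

Conversion of B: B consumed = 1ξ₁ = 0.65 × 115.1 → ξ₁ = 74.81 lbmol/h.
Yield of A: 2ξ₂ / 115.1 = 2.05 → ξ₂ = 118 lbmol/h.
Outlet amounts (n = n₀ + Σ ν·ξ):
  B: 115.1 − 1(74.81) = 40.28
  E: 0 + 2(74.81) − 1(118) = 31.65
  A: 0 + 2(118) = 236
Total out = 307.9 lbmol/h; y_E = 31.65 / 307.9 = 0.1028.

0.103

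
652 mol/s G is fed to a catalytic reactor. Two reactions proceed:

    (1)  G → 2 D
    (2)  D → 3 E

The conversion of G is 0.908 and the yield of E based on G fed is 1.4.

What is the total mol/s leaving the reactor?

1850 mol/s

Conversion of G: G consumed = 1ξ₁ = 0.908 × 652 → ξ₁ = 592 mol/s.
Yield of E: 3ξ₂ / 652 = 1.4 → ξ₂ = 304.3 mol/s.
Outlet amounts (n = n₀ + Σ ν·ξ):
  G: 652 − 1(592) = 59.98
  D: 0 + 2(592) − 1(304.3) = 879.8
  E: 0 + 3(304.3) = 912.8
Total out = 59.98 + 879.8 + 912.8 = 1853 mol/s.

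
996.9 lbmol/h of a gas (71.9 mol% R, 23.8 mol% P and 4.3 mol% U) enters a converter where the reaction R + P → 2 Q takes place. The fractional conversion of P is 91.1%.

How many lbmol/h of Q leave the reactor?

432 lbmol/h

P reacted = 0.911 × 237.3 = 216.1 lbmol/h; ν_P = −1, so ξ = 216.1/1 = 216.1 lbmol/h.
Outlet amounts (n = n₀ + ν ξ):
  R: 716.8 − 1(216.1) = 500.6
  P: 237.3 − 1(216.1) = 21.12
  Q: 0 + 2(216.1) = 432.3
  U: 42.87 (inert)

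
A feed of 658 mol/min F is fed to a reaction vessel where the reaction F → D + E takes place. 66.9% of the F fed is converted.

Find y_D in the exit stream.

0.401

F reacted = 0.669 × 658 = 440.2 mol/min; ν_F = −1, so ξ = 440.2/1 = 440.2 mol/min.
Outlet amounts (n = n₀ + ν ξ):
  F: 658 − 1(440.2) = 217.8
  D: 0 + 1(440.2) = 440.2
  E: 0 + 1(440.2) = 440.2
Total out = 1098 mol/min; y_D = 440.2 / 1098 = 0.4008.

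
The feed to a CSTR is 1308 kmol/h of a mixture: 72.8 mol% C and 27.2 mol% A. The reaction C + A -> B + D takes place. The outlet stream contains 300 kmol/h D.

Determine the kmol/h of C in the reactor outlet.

652 kmol/h

For D: n = n₀ + 1ξ → 300 = 0 + 1ξ, giving ξ = 300 kmol/h.
Outlet amounts (n = n₀ + ν ξ):
  C: 952.2 − 1(300) = 652.2
  A: 355.8 − 1(300) = 55.78
  B: 0 + 1(300) = 300
  D: 0 + 1(300) = 300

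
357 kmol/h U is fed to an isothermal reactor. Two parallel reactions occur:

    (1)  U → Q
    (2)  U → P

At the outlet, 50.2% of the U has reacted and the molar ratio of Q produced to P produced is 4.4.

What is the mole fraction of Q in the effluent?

0.409

Conversion of U: U consumed = 0.502 × 357 = 179.2 kmol/h = 1ξ₁ + 1ξ₂.
Selectivity: 1ξ₁ / (1ξ₂) = 4.4 → ξ₁ = 4.4 ξ₂.
Substitute: (1·4.4 + 1) ξ₂ = 179.2 → ξ₂ = 33.19 kmol/h, ξ₁ = 146 kmol/h.
Outlet amounts (n = n₀ + Σ ν·ξ):
  U: 357 − 1(146) − 1(33.19) = 177.8
  Q: 0 + 1(146) = 146
  P: 0 + 1(33.19) = 33.19
Total out = 357 kmol/h; y_Q = 146 / 357 = 0.409.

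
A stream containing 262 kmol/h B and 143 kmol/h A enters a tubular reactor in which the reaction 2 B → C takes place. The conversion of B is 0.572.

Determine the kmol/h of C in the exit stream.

B reacted = 0.572 × 262 = 149.9 kmol/h; ν_B = −2, so ξ = 149.9/2 = 74.93 kmol/h.
Outlet amounts (n = n₀ + ν ξ):
  B: 262 − 2(74.93) = 112.1
  C: 0 + 1(74.93) = 74.93
  A: 143 (inert)

74.9 kmol/h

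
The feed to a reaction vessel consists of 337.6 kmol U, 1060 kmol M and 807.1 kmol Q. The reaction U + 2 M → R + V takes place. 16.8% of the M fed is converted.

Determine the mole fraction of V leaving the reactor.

M reacted = 0.168 × 1060 = 178.1 kmol; ν_M = −2, so ξ = 178.1/2 = 89.04 kmol.
Outlet amounts (n = n₀ + ν ξ):
  U: 337.6 − 1(89.04) = 248.6
  M: 1060 − 2(89.04) = 881.9
  R: 0 + 1(89.04) = 89.04
  V: 0 + 1(89.04) = 89.04
  Q: 807.1 (inert)
Total out = 2116 kmol; y_V = 89.04 / 2116 = 0.04209.

0.0421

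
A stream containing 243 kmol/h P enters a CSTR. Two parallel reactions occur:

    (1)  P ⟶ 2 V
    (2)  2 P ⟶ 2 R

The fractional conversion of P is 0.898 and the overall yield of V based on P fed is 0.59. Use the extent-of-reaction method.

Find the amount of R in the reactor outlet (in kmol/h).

Yield of V: 2ξ₁ / 243 = 0.59 → ξ₁ = 71.69 kmol/h.
Conversion of P: 1ξ₁ + 2ξ₂ = 0.898 × 243 = 218.2 → ξ₂ = 73.26 kmol/h.
Outlet amounts (n = n₀ + Σ ν·ξ):
  P: 243 − 1(71.69) − 2(73.26) = 24.79
  V: 0 + 2(71.69) = 143.4
  R: 0 + 2(73.26) = 146.5

147 kmol/h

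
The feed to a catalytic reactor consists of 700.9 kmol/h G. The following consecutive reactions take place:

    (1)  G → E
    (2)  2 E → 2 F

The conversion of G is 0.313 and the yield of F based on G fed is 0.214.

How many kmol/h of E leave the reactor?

Conversion of G: G consumed = 1ξ₁ = 0.313 × 700.9 → ξ₁ = 219.4 kmol/h.
Yield of F: 2ξ₂ / 700.9 = 0.214 → ξ₂ = 75 kmol/h.
Outlet amounts (n = n₀ + Σ ν·ξ):
  G: 700.9 − 1(219.4) = 481.5
  E: 0 + 1(219.4) − 2(75) = 69.39
  F: 0 + 2(75) = 150

69.4 kmol/h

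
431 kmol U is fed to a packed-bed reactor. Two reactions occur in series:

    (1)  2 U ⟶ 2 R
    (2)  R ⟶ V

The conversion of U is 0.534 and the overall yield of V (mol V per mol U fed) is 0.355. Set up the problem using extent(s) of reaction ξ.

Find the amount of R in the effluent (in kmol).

77.1 kmol

Conversion of U: U consumed = 2ξ₁ = 0.534 × 431 → ξ₁ = 115.1 kmol.
Yield of V: 1ξ₂ / 431 = 0.355 → ξ₂ = 153 kmol.
Outlet amounts (n = n₀ + Σ ν·ξ):
  U: 431 − 2(115.1) = 200.8
  R: 0 + 2(115.1) − 1(153) = 77.15
  V: 0 + 1(153) = 153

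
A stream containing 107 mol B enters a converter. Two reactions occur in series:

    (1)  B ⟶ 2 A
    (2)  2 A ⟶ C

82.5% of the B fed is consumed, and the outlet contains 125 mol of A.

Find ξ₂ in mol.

Conversion of B: B consumed = 1ξ₁ = 0.825 × 107 → ξ₁ = 88.27 mol.
A balance: n_A = 0 + 2ξ₁ − 2ξ₂ = 125 → ξ₂ = (2·88.27 − 125)/2 = 25.77 mol.
Outlet amounts (n = n₀ + Σ ν·ξ):
  B: 107 − 1(88.27) = 18.73
  A: 0 + 2(88.27) − 2(25.77) = 125
  C: 0 + 1(25.77) = 25.77

ξ₂ = 25.8 mol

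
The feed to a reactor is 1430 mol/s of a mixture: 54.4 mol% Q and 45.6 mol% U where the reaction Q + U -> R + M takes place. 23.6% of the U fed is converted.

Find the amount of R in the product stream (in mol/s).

154 mol/s

U reacted = 0.236 × 652.1 = 153.9 mol/s; ν_U = −1, so ξ = 153.9/1 = 153.9 mol/s.
Outlet amounts (n = n₀ + ν ξ):
  Q: 777.9 − 1(153.9) = 624
  U: 652.1 − 1(153.9) = 498.2
  R: 0 + 1(153.9) = 153.9
  M: 0 + 1(153.9) = 153.9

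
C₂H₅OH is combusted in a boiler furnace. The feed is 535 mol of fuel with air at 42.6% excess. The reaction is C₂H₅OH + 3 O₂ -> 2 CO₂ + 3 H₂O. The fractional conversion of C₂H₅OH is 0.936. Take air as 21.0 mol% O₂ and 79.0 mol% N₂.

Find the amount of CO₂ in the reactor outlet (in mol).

Stoichiometric O₂ = 3 × 535 = 1605 mol; O₂ fed = 1605 × 1.426 = 2289 mol.
N₂ fed = 2289 × 79/21 = 8610 mol.
Fuel reacted = 0.936 × 535 → ξ = 500.8 mol.
Outlet (n = n₀ + ν ξ):
  C₂H₅OH: 535 − 1(500.8) = 34.24
  O₂: 2289 − 3(500.8) = 786.4
  N₂: 8610 (inert)
  CO₂: 0 + 2(500.8) = 1002
  H₂O: 0 + 3(500.8) = 1502

1000 mol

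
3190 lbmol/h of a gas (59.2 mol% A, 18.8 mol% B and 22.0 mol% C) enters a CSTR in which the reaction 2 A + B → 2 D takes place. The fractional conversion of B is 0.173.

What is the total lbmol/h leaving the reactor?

3090 lbmol/h

B reacted = 0.173 × 599.7 = 103.8 lbmol/h; ν_B = −1, so ξ = 103.8/1 = 103.8 lbmol/h.
Outlet amounts (n = n₀ + ν ξ):
  A: 1888 − 2(103.8) = 1681
  B: 599.7 − 1(103.8) = 496
  D: 0 + 2(103.8) = 207.5
  C: 701.8 (inert)
Total out = 1681 + 496 + 207.5 + 701.8 = 3086 lbmol/h.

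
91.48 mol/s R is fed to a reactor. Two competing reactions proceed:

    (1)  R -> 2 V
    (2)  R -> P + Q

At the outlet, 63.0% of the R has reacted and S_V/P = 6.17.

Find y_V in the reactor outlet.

0.584

Conversion of R: R consumed = 0.63 × 91.48 = 57.63 mol/s = 1ξ₁ + 1ξ₂.
Selectivity: 2ξ₁ / (1ξ₂) = 6.17 → ξ₁ = 3.085 ξ₂.
Substitute: (1·3.085 + 1) ξ₂ = 57.63 → ξ₂ = 14.11 mol/s, ξ₁ = 43.52 mol/s.
Outlet amounts (n = n₀ + Σ ν·ξ):
  R: 91.48 − 1(43.52) − 1(14.11) = 33.85
  V: 0 + 2(43.52) = 87.05
  P: 0 + 1(14.11) = 14.11
  Q: 0 + 1(14.11) = 14.11
Total out = 149.1 mol/s; y_V = 87.05 / 149.1 = 0.5838.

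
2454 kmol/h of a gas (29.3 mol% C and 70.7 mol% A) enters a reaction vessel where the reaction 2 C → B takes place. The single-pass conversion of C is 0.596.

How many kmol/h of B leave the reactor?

214 kmol/h

C reacted = 0.596 × 719 = 428.5 kmol/h; ν_C = −2, so ξ = 428.5/2 = 214.3 kmol/h.
Outlet amounts (n = n₀ + ν ξ):
  C: 719 − 2(214.3) = 290.5
  B: 0 + 1(214.3) = 214.3
  A: 1735 (inert)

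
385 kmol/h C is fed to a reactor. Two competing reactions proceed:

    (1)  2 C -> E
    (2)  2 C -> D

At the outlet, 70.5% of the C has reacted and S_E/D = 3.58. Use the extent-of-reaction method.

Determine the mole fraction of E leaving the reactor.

0.426

Conversion of C: C consumed = 0.705 × 385 = 271.4 kmol/h = 2ξ₁ + 2ξ₂.
Selectivity: 1ξ₁ / (1ξ₂) = 3.58 → ξ₁ = 3.58 ξ₂.
Substitute: (2·3.58 + 2) ξ₂ = 271.4 → ξ₂ = 29.63 kmol/h, ξ₁ = 106.1 kmol/h.
Outlet amounts (n = n₀ + Σ ν·ξ):
  C: 385 − 2(106.1) − 2(29.63) = 113.6
  E: 0 + 1(106.1) = 106.1
  D: 0 + 1(29.63) = 29.63
Total out = 249.3 kmol/h; y_E = 106.1 / 249.3 = 0.4255.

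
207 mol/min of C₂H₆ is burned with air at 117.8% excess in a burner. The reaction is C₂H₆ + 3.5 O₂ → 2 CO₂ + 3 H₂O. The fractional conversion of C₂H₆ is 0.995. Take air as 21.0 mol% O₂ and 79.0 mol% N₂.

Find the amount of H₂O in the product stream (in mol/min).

Stoichiometric O₂ = 3.5 × 207 = 724.5 mol/min; O₂ fed = 724.5 × 2.178 = 1578 mol/min.
N₂ fed = 1578 × 79/21 = 5936 mol/min.
Fuel reacted = 0.995 × 207 → ξ = 206 mol/min.
Outlet (n = n₀ + ν ξ):
  C₂H₆: 207 − 1(206) = 1.035
  O₂: 1578 − 3.5(206) = 857.1
  N₂: 5936 (inert)
  CO₂: 0 + 2(206) = 411.9
  H₂O: 0 + 3(206) = 617.9

618 mol/min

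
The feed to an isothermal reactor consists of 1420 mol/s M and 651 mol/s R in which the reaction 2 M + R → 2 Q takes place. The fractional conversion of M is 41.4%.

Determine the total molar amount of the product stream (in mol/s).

1780 mol/s

M reacted = 0.414 × 1420 = 587.9 mol/s; ν_M = −2, so ξ = 587.9/2 = 293.9 mol/s.
Outlet amounts (n = n₀ + ν ξ):
  M: 1420 − 2(293.9) = 832.1
  R: 651 − 1(293.9) = 357.1
  Q: 0 + 2(293.9) = 587.9
Total out = 832.1 + 357.1 + 587.9 = 1777 mol/s.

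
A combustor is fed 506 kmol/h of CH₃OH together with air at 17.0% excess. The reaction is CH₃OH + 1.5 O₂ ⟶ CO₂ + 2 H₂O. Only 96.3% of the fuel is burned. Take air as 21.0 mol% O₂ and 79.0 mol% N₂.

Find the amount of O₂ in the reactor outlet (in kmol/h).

157 kmol/h

Stoichiometric O₂ = 1.5 × 506 = 759 kmol/h; O₂ fed = 759 × 1.170 = 888 kmol/h.
N₂ fed = 888 × 79/21 = 3341 kmol/h.
Fuel reacted = 0.963 × 506 → ξ = 487.3 kmol/h.
Outlet (n = n₀ + ν ξ):
  CH₃OH: 506 − 1(487.3) = 18.72
  O₂: 888 − 1.5(487.3) = 157.1
  N₂: 3341 (inert)
  CO₂: 0 + 1(487.3) = 487.3
  H₂O: 0 + 2(487.3) = 974.6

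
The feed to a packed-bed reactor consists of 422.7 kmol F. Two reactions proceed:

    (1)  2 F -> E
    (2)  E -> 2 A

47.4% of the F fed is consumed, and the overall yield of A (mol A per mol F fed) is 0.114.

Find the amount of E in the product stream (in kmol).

Conversion of F: F consumed = 2ξ₁ = 0.474 × 422.7 → ξ₁ = 100.2 kmol.
Yield of A: 2ξ₂ / 422.7 = 0.114 → ξ₂ = 24.09 kmol.
Outlet amounts (n = n₀ + Σ ν·ξ):
  F: 422.7 − 2(100.2) = 222.3
  E: 0 + 1(100.2) − 1(24.09) = 76.09
  A: 0 + 2(24.09) = 48.19

76.1 kmol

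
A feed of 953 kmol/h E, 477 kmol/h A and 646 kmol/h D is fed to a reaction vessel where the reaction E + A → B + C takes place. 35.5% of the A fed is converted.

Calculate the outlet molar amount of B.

169 kmol/h

A reacted = 0.355 × 477 = 169.3 kmol/h; ν_A = −1, so ξ = 169.3/1 = 169.3 kmol/h.
Outlet amounts (n = n₀ + ν ξ):
  E: 953 − 1(169.3) = 783.7
  A: 477 − 1(169.3) = 307.7
  B: 0 + 1(169.3) = 169.3
  C: 0 + 1(169.3) = 169.3
  D: 646 (inert)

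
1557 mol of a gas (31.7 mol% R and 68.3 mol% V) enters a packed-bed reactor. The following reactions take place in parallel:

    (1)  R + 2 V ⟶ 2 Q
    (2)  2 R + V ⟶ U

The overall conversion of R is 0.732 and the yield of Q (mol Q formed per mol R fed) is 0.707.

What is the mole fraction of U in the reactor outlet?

0.0781

Yield of Q: 2ξ₁ / 493.6 = 0.707 → ξ₁ = 174.5 mol.
Conversion of R: 1ξ₁ + 2ξ₂ = 0.732 × 493.6 = 361.3 → ξ₂ = 93.41 mol.
Outlet amounts (n = n₀ + Σ ν·ξ):
  R: 493.6 − 1(174.5) − 2(93.41) = 132.3
  V: 1063 − 2(174.5) − 1(93.41) = 621.1
  Q: 0 + 2(174.5) = 349
  U: 0 + 1(93.41) = 93.41
Total out = 1196 mol; y_U = 93.41 / 1196 = 0.07812.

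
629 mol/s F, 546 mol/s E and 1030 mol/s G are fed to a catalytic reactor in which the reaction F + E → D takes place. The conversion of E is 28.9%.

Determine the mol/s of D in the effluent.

158 mol/s

E reacted = 0.289 × 546 = 157.8 mol/s; ν_E = −1, so ξ = 157.8/1 = 157.8 mol/s.
Outlet amounts (n = n₀ + ν ξ):
  F: 629 − 1(157.8) = 471.2
  E: 546 − 1(157.8) = 388.2
  D: 0 + 1(157.8) = 157.8
  G: 1030 (inert)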